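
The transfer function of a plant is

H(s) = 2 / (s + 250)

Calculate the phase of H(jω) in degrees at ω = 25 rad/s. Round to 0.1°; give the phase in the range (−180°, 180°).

-5.7°

At s = jω = j25:
pole (s+250): 250 + j25 → |·| = √(250²+25²) = √63125 ≈ 251.25, ∠ = arctan(25/250) ≈ 5.71°
∠H = 0.00° − 5.71° = -5.71°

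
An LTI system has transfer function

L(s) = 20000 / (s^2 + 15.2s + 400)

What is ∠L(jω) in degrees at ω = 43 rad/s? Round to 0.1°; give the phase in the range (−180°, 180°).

-155.7°

At s = jω = j43:
quadratic: (j43)² + 15.2·j43 + 400 = -1449 + j653.6 → |·| ≈ 1589.6, ∠ ≈ 155.72°
∠L = 0.00° − 155.72° = -155.72°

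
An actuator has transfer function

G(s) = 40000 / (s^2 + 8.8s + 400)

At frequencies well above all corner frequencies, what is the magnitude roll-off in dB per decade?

-40 dB/decade

Each pole contributes −20 dB/decade at high frequency; each zero contributes +20 dB/decade.
Net: 0 zero(s) − 2 pole(s) → -40 dB/decade.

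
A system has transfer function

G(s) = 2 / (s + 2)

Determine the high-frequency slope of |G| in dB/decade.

Each pole contributes −20 dB/decade at high frequency; each zero contributes +20 dB/decade.
Net: 0 zero(s) − 1 pole(s) → -20 dB/decade.

-20 dB/decade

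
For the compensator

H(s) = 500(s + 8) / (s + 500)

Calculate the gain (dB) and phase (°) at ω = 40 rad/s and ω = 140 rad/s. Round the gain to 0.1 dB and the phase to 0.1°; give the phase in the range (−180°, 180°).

At s = jω = j40:
zero (s+8): 8 + j40 → |·| = √(8²+40²) = √1664 ≈ 40.792, ∠ = arctan(40/8) ≈ 78.69°
pole (s+500): 500 + j40 → |·| = √(500²+40²) = √251600 ≈ 501.6, ∠ = arctan(40/500) ≈ 4.57°
|H| = 500 · 40.792 / 501.6 ≈ 40.662
Gain = 20 log₁₀(40.662) ≈ 32.18 dB
∠H = 78.69° − 4.57° = 74.12°

At s = jω = j140:
zero (s+8): 8 + j140 → |·| = √(8²+140²) = √19664 ≈ 140.23, ∠ = arctan(140/8) ≈ 86.73°
pole (s+500): 500 + j140 → |·| = √(500²+140²) = √269600 ≈ 519.23, ∠ = arctan(140/500) ≈ 15.64°
|H| = 500 · 140.23 / 519.23 ≈ 135.04
Gain = 20 log₁₀(135.04) ≈ 42.61 dB
∠H = 86.73° − 15.64° = 71.09°

ω = 40: 32.2 dB, 74.1°; ω = 140: 42.6 dB, 71.1°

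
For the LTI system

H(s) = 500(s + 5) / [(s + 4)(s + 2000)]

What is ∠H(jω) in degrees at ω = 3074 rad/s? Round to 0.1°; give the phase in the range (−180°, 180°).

At s = jω = j3074:
zero (s+5): 5 + j3074 → |·| = √(5²+3074²) = √9449501 ≈ 3074, ∠ = arctan(3074/5) ≈ 89.91°
pole (s+4): 4 + j3074 → |·| = √(4²+3074²) = √9449492 ≈ 3074, ∠ = arctan(3074/4) ≈ 89.93°
pole (s+2000): 2000 + j3074 → |·| = √(2000²+3074²) = √13449476 ≈ 3667.4, ∠ = arctan(3074/2000) ≈ 56.95°
∠H = 89.91° − 146.88° = -56.97°

-57.0°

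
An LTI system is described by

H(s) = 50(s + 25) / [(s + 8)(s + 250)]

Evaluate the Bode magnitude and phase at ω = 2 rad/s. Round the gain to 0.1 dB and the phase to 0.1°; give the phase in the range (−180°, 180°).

At s = jω = j2:
zero (s+25): 25 + j2 → |·| = √(25²+2²) = √629 ≈ 25.08, ∠ = arctan(2/25) ≈ 4.57°
pole (s+8): 8 + j2 → |·| = √(8²+2²) = √68 ≈ 8.2462, ∠ = arctan(2/8) ≈ 14.04°
pole (s+250): 250 + j2 → |·| = √(250²+2²) = √62504 ≈ 250.01, ∠ = arctan(2/250) ≈ 0.46°
|H| = 50 · 25.08 / 2061.6 ≈ 0.60827
Gain = 20 log₁₀(0.60827) ≈ -4.32 dB
∠H = 4.57° − 14.50° = -9.93°

-4.3 dB, -9.9°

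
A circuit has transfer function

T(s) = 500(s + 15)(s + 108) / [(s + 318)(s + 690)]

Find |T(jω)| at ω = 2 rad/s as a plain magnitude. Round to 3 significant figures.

3.72

At s = jω = j2:
zero (s+15): 15 + j2 → |·| = √(15²+2²) = √229 ≈ 15.133, ∠ = arctan(2/15) ≈ 7.59°
zero (s+108): 108 + j2 → |·| = √(108²+2²) = √11668 ≈ 108.02, ∠ = arctan(2/108) ≈ 1.06°
pole (s+318): 318 + j2 → |·| = √(318²+2²) = √101128 ≈ 318.01, ∠ = arctan(2/318) ≈ 0.36°
pole (s+690): 690 + j2 → |·| = √(690²+2²) = √476104 ≈ 690, ∠ = arctan(2/690) ≈ 0.17°
|T| = 500 · 1634.7 / 2.1943e+05 ≈ 3.7249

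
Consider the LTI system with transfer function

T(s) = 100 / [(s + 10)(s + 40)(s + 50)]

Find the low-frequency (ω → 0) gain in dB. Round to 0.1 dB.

T(0) = 100 / (10·40·50) = 0.005
20 log₁₀(0.005) ≈ -46.02 dB

-46.0 dB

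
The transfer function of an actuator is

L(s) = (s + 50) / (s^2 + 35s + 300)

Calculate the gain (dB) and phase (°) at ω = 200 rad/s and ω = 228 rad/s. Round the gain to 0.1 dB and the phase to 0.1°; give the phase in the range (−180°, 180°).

ω = 200: -45.8 dB, -94.0°; ω = 228: -47.0 dB, -93.6°

Substitute s = j200:
Numerator: (j200) + 50 = 50 + j200
Denominator: (j200)^2 + 35(j200) + 300 = -39700 + j7000
|N| = √(50² + 200²) ≈ 206.16, ∠N ≈ 75.96°
|D| = √(39700² + 7000²) ≈ 40312, ∠D ≈ 170.00°
|L| = 206.16 / 40312 ≈ 0.0051141
Gain = 20 log₁₀(0.0051141) ≈ -45.82 dB
∠L = 75.96° − 170.00° = -94.04°

Substitute s = j228:
Numerator: (j228) + 50 = 50 + j228
Denominator: (j228)^2 + 35(j228) + 300 = -51684 + j7980
|N| = √(50² + 228²) ≈ 233.42, ∠N ≈ 77.63°
|D| = √(51684² + 7980²) ≈ 52296, ∠D ≈ 171.22°
|L| = 233.42 / 52296 ≈ 0.0044634
Gain = 20 log₁₀(0.0044634) ≈ -47.01 dB
∠L = 77.63° − 171.22° = -93.59°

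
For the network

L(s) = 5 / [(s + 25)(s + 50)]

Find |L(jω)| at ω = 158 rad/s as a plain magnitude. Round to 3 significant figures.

At s = jω = j158:
pole (s+25): 25 + j158 → |·| = √(25²+158²) = √25589 ≈ 159.97, ∠ = arctan(158/25) ≈ 81.01°
pole (s+50): 50 + j158 → |·| = √(50²+158²) = √27464 ≈ 165.72, ∠ = arctan(158/50) ≈ 72.44°
|L| = 5 / 26510 ≈ 0.00018861

0.000189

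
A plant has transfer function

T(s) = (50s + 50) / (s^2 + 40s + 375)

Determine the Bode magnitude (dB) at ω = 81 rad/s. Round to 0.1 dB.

Substitute s = j81:
Numerator: 50(j81) + 50 = 50 + j4050
Denominator: (j81)^2 + 40(j81) + 375 = -6186 + j3240
|N| = √(50² + 4050²) ≈ 4050.3, ∠N ≈ 89.29°
|D| = √(6186² + 3240²) ≈ 6983.1, ∠D ≈ 152.36°
|T| = 4050.3 / 6983.1 ≈ 0.58001
Gain = 20 log₁₀(0.58001) ≈ -4.73 dB

-4.7 dB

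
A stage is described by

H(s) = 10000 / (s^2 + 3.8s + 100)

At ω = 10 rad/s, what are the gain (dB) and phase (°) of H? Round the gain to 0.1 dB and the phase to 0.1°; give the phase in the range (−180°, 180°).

48.4 dB, -90.0°

At s = jω = j10:
quadratic: (j10)² + 3.8·j10 + 100 = 0 + j38 → |·| ≈ 38, ∠ ≈ 90.00°
|H| = 10000 / 38 ≈ 263.16
Gain = 20 log₁₀(263.16) ≈ 48.40 dB
∠H = 0.00° − 90.00° = -90.00°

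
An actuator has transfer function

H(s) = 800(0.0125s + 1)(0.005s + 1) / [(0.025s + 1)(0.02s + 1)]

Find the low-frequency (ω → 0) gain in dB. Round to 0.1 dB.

H(0) = 800 · 1 / 1 = 800
20 log₁₀(800) ≈ 58.06 dB

58.1 dB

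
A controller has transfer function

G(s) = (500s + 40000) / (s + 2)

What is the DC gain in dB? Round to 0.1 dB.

86.0 dB

G(0) = 40000 / 2 = 20000
20 log₁₀(20000) ≈ 86.02 dB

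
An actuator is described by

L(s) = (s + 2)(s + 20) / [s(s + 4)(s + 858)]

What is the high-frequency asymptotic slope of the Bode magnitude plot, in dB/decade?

Each pole contributes −20 dB/decade at high frequency; each zero contributes +20 dB/decade.
Net: 2 zero(s) − 3 pole(s) → -20 dB/decade.

-20 dB/decade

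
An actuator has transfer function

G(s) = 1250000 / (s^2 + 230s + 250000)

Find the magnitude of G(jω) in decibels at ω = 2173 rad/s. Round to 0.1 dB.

At s = jω = j2173:
quadratic: (j2173)² + 230·j2173 + 250000 = -4471929 + j499790 → |·| ≈ 4.4998e+06, ∠ ≈ 173.62°
|G| = 1250000 / 4.4998e+06 ≈ 0.27779
Gain = 20 log₁₀(0.27779) ≈ -11.13 dB

-11.1 dB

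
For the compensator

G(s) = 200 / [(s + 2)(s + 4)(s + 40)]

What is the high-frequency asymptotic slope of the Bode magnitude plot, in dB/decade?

-60 dB/decade

Each pole contributes −20 dB/decade at high frequency; each zero contributes +20 dB/decade.
Net: 0 zero(s) − 3 pole(s) → -60 dB/decade.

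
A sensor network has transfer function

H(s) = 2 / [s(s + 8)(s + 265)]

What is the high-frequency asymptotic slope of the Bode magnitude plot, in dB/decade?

-60 dB/decade

Each pole contributes −20 dB/decade at high frequency; each zero contributes +20 dB/decade.
Net: 0 zero(s) − 3 pole(s) → -60 dB/decade.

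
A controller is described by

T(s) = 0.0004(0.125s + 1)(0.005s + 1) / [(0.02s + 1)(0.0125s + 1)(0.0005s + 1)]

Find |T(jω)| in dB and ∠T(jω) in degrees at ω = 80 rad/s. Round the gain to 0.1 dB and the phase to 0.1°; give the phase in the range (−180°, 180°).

At ω = 80 rad/s:
zero (1 + j80·0.125) = 1 + j10 → |·| ≈ 10.05, ∠ ≈ 84.29°
zero (1 + j80·0.005) = 1 + j0.4 → |·| ≈ 1.077, ∠ ≈ 21.80°
pole (1 + j80·0.02) = 1 + j1.6 → |·| ≈ 1.8868, ∠ ≈ 57.99°
pole (1 + j80·0.0125) = 1 + j1 → |·| ≈ 1.4142, ∠ ≈ 45.00°
pole (1 + j80·0.0005) = 1 + j0.04 → |·| ≈ 1.0008, ∠ ≈ 2.29°
|T| = 0.0004 · 10.05 · 1.077 / (1.8868 · 1.4142 · 1.0008) ≈ 0.0016213
Gain = 20 log₁₀(0.0016213) ≈ -55.80 dB
∠T = (84.29° + 21.80°) − (57.99° + 45.00° + 2.29°) = 0.81°

-55.8 dB, 0.8°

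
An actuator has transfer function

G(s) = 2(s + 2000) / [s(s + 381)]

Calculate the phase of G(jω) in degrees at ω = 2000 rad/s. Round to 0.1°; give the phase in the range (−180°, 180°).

At s = jω = j2000:
zero (s+2000): 2000 + j2000 → |·| = √(2000²+2000²) = √8000000 ≈ 2828.4, ∠ = arctan(2000/2000) ≈ 45.00°
pole (s+381): 381 + j2000 → |·| = √(381²+2000²) = √4145161 ≈ 2036, ∠ = arctan(2000/381) ≈ 79.21°
pole at origin: |s| = 2000, ∠ = 90.00° (in denominator)
∠G = 45.00° − 169.21° = -124.21°

-124.2°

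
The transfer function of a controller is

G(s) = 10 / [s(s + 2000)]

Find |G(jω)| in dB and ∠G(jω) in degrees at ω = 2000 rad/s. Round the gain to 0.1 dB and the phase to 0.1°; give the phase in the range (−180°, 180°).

At s = jω = j2000:
pole (s+2000): 2000 + j2000 → |·| = √(2000²+2000²) = √8000000 ≈ 2828.4, ∠ = arctan(2000/2000) ≈ 45.00°
pole at origin: |s| = 2000, ∠ = 90.00° (in denominator)
|G| = 10 / 5.6568e+06 ≈ 1.7678e-06
Gain = 20 log₁₀(1.7678e-06) ≈ -115.05 dB
∠G = 0.00° − 135.00° = -135.00°

-115.1 dB, -135.0°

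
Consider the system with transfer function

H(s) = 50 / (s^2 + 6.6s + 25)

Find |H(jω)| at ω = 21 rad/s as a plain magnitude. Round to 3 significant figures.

At s = jω = j21:
quadratic: (j21)² + 6.6·j21 + 25 = -416 + j138.6 → |·| ≈ 438.48, ∠ ≈ 161.57°
|H| = 50 / 438.48 ≈ 0.11403

0.114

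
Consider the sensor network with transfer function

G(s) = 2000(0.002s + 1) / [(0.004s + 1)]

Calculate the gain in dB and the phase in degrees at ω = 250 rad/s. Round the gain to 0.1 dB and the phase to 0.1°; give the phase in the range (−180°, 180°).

64.0 dB, -18.4°

At ω = 250 rad/s:
zero (1 + j250·0.002) = 1 + j0.5 → |·| ≈ 1.118, ∠ ≈ 26.57°
pole (1 + j250·0.004) = 1 + j1 → |·| ≈ 1.4142, ∠ ≈ 45.00°
|G| = 2000 · 1.118 / (1.4142) ≈ 1581.1
Gain = 20 log₁₀(1581.1) ≈ 63.98 dB
∠G = (26.57°) − (45.00°) = -18.43°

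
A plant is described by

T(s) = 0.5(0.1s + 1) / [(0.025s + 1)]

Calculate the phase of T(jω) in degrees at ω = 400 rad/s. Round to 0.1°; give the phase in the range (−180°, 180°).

At ω = 400 rad/s:
zero (1 + j400·0.1) = 1 + j40 → |·| ≈ 40.012, ∠ ≈ 88.57°
pole (1 + j400·0.025) = 1 + j10 → |·| ≈ 10.05, ∠ ≈ 84.29°
∠T = (88.57°) − (84.29°) = 4.28°

4.3°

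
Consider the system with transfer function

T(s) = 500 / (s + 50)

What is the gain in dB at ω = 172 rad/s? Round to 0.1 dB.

Substitute s = j172:
Numerator: 500 = 500 + j0
Denominator: (j172) + 50 = 50 + j172
|N| = √(500² + 0²) ≈ 500, ∠N ≈ 0.00°
|D| = √(50² + 172²) ≈ 179.12, ∠D ≈ 73.79°
|T| = 500 / 179.12 ≈ 2.7914
Gain = 20 log₁₀(2.7914) ≈ 8.92 dB

8.9 dB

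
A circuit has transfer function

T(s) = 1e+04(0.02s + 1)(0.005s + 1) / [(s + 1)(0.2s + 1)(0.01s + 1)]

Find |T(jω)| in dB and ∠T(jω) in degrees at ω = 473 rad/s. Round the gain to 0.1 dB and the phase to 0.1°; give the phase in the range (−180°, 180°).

1.1 dB, -106.3°

At ω = 473 rad/s:
zero (1 + j473·0.02) = 1 + j9.46 → |·| ≈ 9.5127, ∠ ≈ 83.97°
zero (1 + j473·0.005) = 1 + j2.365 → |·| ≈ 2.5677, ∠ ≈ 67.08°
pole (1 + j473·1) = 1 + j473 → |·| ≈ 473, ∠ ≈ 89.88°
pole (1 + j473·0.2) = 1 + j94.6 → |·| ≈ 94.605, ∠ ≈ 89.39°
pole (1 + j473·0.01) = 1 + j4.73 → |·| ≈ 4.8346, ∠ ≈ 78.06°
|T| = 1e+04 · 9.5127 · 2.5677 / (473 · 94.605 · 4.8346) ≈ 1.129
Gain = 20 log₁₀(1.129) ≈ 1.05 dB
∠T = (83.97° + 67.08°) − (89.88° + 89.39° + 78.06°) = -106.28°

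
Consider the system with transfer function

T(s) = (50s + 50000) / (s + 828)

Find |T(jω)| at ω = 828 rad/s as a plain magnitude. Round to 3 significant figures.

Substitute s = j828:
Numerator: 50(j828) + 50000 = 50000 + j41400
Denominator: (j828) + 828 = 828 + j828
|N| = √(50000² + 41400²) ≈ 64915, ∠N ≈ 39.62°
|D| = √(828² + 828²) ≈ 1171, ∠D ≈ 45.00°
|T| = 64915 / 1171 ≈ 55.436

55.4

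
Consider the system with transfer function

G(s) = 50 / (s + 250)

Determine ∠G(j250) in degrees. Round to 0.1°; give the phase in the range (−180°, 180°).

-45.0°

Substitute s = j250:
Numerator: 50 = 50 + j0
Denominator: (j250) + 250 = 250 + j250
|N| = √(50² + 0²) ≈ 50, ∠N ≈ 0.00°
|D| = √(250² + 250²) ≈ 353.55, ∠D ≈ 45.00°
∠G = 0.00° − 45.00° = -45.00°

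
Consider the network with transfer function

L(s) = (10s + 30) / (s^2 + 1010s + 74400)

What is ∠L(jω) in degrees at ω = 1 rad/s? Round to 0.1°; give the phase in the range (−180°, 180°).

Substitute s = j1:
Numerator: 10(j1) + 30 = 30 + j10
Denominator: (j1)^2 + 1010(j1) + 74400 = 74399 + j1010
|N| = √(30² + 10²) ≈ 31.623, ∠N ≈ 18.43°
|D| = √(74399² + 1010²) ≈ 74406, ∠D ≈ 0.78°
∠L = 18.43° − 0.78° = 17.65°

17.7°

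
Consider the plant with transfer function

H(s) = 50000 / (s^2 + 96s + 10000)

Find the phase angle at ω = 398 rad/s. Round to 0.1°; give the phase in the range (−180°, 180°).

-165.6°

At s = jω = j398:
quadratic: (j398)² + 96·j398 + 10000 = -148404 + j38208 → |·| ≈ 1.5324e+05, ∠ ≈ 165.56°
∠H = 0.00° − 165.56° = -165.56°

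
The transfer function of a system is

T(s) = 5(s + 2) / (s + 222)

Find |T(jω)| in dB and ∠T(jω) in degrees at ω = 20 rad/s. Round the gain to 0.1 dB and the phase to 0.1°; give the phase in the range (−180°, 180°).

-6.9 dB, 79.1°

At s = jω = j20:
zero (s+2): 2 + j20 → |·| = √(2²+20²) = √404 ≈ 20.1, ∠ = arctan(20/2) ≈ 84.29°
pole (s+222): 222 + j20 → |·| = √(222²+20²) = √49684 ≈ 222.9, ∠ = arctan(20/222) ≈ 5.15°
|T| = 5 · 20.1 / 222.9 ≈ 0.45087
Gain = 20 log₁₀(0.45087) ≈ -6.92 dB
∠T = 84.29° − 5.15° = 79.14°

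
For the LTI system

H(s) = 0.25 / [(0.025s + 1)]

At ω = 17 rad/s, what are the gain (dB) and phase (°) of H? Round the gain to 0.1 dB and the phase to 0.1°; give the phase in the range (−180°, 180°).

-12.8 dB, -23.0°

At ω = 17 rad/s:
pole (1 + j17·0.025) = 1 + j0.425 → |·| ≈ 1.0866, ∠ ≈ 23.03°
|H| = 0.25 · 1 / (1.0866) ≈ 0.23008
Gain = 20 log₁₀(0.23008) ≈ -12.76 dB
∠H = (0°) − (23.03°) = -23.03°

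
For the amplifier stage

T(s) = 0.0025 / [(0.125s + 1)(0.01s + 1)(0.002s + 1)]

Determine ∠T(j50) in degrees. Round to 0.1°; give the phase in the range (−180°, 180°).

-113.2°

At ω = 50 rad/s:
pole (1 + j50·0.125) = 1 + j6.25 → |·| ≈ 6.3295, ∠ ≈ 80.91°
pole (1 + j50·0.01) = 1 + j0.5 → |·| ≈ 1.118, ∠ ≈ 26.57°
pole (1 + j50·0.002) = 1 + j0.1 → |·| ≈ 1.005, ∠ ≈ 5.71°
∠T = (0°) − (80.91° + 26.57° + 5.71°) = -113.19°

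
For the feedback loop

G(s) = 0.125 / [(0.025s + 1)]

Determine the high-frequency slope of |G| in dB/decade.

Each pole contributes −20 dB/decade at high frequency; each zero contributes +20 dB/decade.
Net: 0 zero(s) − 1 pole(s) → -20 dB/decade.

-20 dB/decade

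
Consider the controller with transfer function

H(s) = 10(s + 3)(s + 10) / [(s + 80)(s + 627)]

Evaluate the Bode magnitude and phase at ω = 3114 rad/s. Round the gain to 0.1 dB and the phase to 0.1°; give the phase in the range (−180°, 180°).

19.8 dB, 12.6°

At s = jω = j3114:
zero (s+3): 3 + j3114 → |·| = √(3²+3114²) = √9697005 ≈ 3114, ∠ = arctan(3114/3) ≈ 89.94°
zero (s+10): 10 + j3114 → |·| = √(10²+3114²) = √9697096 ≈ 3114, ∠ = arctan(3114/10) ≈ 89.82°
pole (s+80): 80 + j3114 → |·| = √(80²+3114²) = √9703396 ≈ 3115, ∠ = arctan(3114/80) ≈ 88.53°
pole (s+627): 627 + j3114 → |·| = √(627²+3114²) = √10090125 ≈ 3176.5, ∠ = arctan(3114/627) ≈ 78.62°
|H| = 10 · 9.697e+06 / 9.8948e+06 ≈ 9.8001
Gain = 20 log₁₀(9.8001) ≈ 19.82 dB
∠H = 179.76° − 167.15° = 12.61°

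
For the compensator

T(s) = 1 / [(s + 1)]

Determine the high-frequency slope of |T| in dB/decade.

Each pole contributes −20 dB/decade at high frequency; each zero contributes +20 dB/decade.
Net: 0 zero(s) − 1 pole(s) → -20 dB/decade.

-20 dB/decade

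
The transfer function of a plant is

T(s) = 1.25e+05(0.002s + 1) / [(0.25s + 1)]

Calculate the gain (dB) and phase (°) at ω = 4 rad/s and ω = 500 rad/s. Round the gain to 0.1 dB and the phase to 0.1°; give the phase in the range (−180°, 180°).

ω = 4: 98.9 dB, -44.5°; ω = 500: 63.0 dB, -44.5°

At ω = 4 rad/s:
zero (1 + j4·0.002) = 1 + j0.008 → |·| ≈ 1, ∠ ≈ 0.46°
pole (1 + j4·0.25) = 1 + j1 → |·| ≈ 1.4142, ∠ ≈ 45.00°
|T| = 1.25e+05 · 1 / (1.4142) ≈ 88389
Gain = 20 log₁₀(88389) ≈ 98.93 dB
∠T = (0.46°) − (45.00°) = -44.54°

At ω = 500 rad/s:
zero (1 + j500·0.002) = 1 + j1 → |·| ≈ 1.4142, ∠ ≈ 45.00°
pole (1 + j500·0.25) = 1 + j125 → |·| ≈ 125, ∠ ≈ 89.54°
|T| = 1.25e+05 · 1.4142 / (125) ≈ 1414.2
Gain = 20 log₁₀(1414.2) ≈ 63.01 dB
∠T = (45.00°) − (89.54°) = -44.54°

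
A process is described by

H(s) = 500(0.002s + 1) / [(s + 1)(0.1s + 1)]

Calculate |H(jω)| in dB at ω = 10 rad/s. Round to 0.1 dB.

30.9 dB

At ω = 10 rad/s:
zero (1 + j10·0.002) = 1 + j0.02 → |·| ≈ 1.0002, ∠ ≈ 1.15°
pole (1 + j10·1) = 1 + j10 → |·| ≈ 10.05, ∠ ≈ 84.29°
pole (1 + j10·0.1) = 1 + j1 → |·| ≈ 1.4142, ∠ ≈ 45.00°
|H| = 500 · 1.0002 / (10.05 · 1.4142) ≈ 35.187
Gain = 20 log₁₀(35.187) ≈ 30.93 dB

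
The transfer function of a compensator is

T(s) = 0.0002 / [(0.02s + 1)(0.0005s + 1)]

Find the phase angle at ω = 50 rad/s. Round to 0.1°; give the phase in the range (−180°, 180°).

-46.4°

At ω = 50 rad/s:
pole (1 + j50·0.02) = 1 + j1 → |·| ≈ 1.4142, ∠ ≈ 45.00°
pole (1 + j50·0.0005) = 1 + j0.025 → |·| ≈ 1.0003, ∠ ≈ 1.43°
∠T = (0°) − (45.00° + 1.43°) = -46.43°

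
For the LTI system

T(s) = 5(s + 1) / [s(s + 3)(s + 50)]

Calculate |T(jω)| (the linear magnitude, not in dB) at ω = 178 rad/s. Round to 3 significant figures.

At s = jω = j178:
zero (s+1): 1 + j178 → |·| = √(1²+178²) = √31685 ≈ 178, ∠ = arctan(178/1) ≈ 89.68°
pole (s+3): 3 + j178 → |·| = √(3²+178²) = √31693 ≈ 178.03, ∠ = arctan(178/3) ≈ 89.03°
pole (s+50): 50 + j178 → |·| = √(50²+178²) = √34184 ≈ 184.89, ∠ = arctan(178/50) ≈ 74.31°
pole at origin: |s| = 178, ∠ = 90.00° (in denominator)
|T| = 5 · 178 / 5.859e+06 ≈ 0.0001519

0.000152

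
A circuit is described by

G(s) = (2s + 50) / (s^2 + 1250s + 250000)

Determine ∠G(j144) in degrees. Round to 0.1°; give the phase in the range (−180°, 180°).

42.0°

Substitute s = j144:
Numerator: 2(j144) + 50 = 50 + j288
Denominator: (j144)^2 + 1250(j144) + 250000 = 229264 + j180000
|N| = √(50² + 288²) ≈ 292.31, ∠N ≈ 80.15°
|D| = √(229264² + 180000²) ≈ 2.9148e+05, ∠D ≈ 38.14°
∠G = 80.15° − 38.14° = 42.01°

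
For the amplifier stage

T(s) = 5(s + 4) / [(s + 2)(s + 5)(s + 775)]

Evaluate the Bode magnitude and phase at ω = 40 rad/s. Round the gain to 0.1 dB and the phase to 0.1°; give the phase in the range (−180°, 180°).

At s = jω = j40:
zero (s+4): 4 + j40 → |·| = √(4²+40²) = √1616 ≈ 40.2, ∠ = arctan(40/4) ≈ 84.29°
pole (s+2): 2 + j40 → |·| = √(2²+40²) = √1604 ≈ 40.05, ∠ = arctan(40/2) ≈ 87.14°
pole (s+5): 5 + j40 → |·| = √(5²+40²) = √1625 ≈ 40.311, ∠ = arctan(40/5) ≈ 82.87°
pole (s+775): 775 + j40 → |·| = √(775²+40²) = √602225 ≈ 776.03, ∠ = arctan(40/775) ≈ 2.95°
|T| = 5 · 40.2 / 1.2529e+06 ≈ 0.00016043
Gain = 20 log₁₀(0.00016043) ≈ -75.89 dB
∠T = 84.29° − 172.96° = -88.67°

-75.9 dB, -88.7°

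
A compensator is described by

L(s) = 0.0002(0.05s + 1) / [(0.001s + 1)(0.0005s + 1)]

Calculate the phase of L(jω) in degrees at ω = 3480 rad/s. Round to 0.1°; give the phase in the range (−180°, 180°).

-44.4°

At ω = 3480 rad/s:
zero (1 + j3480·0.05) = 1 + j174 → |·| ≈ 174, ∠ ≈ 89.67°
pole (1 + j3480·0.001) = 1 + j3.48 → |·| ≈ 3.6208, ∠ ≈ 73.97°
pole (1 + j3480·0.0005) = 1 + j1.74 → |·| ≈ 2.0069, ∠ ≈ 60.11°
∠L = (89.67°) − (73.97° + 60.11°) = -44.41°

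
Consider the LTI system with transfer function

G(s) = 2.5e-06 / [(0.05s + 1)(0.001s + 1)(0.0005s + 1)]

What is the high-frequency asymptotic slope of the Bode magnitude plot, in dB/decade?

-60 dB/decade

Each pole contributes −20 dB/decade at high frequency; each zero contributes +20 dB/decade.
Net: 0 zero(s) − 3 pole(s) → -60 dB/decade.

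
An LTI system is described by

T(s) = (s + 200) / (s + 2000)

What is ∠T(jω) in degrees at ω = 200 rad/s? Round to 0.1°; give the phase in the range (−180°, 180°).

39.3°

At s = jω = j200:
zero (s+200): 200 + j200 → |·| = √(200²+200²) = √80000 ≈ 282.84, ∠ = arctan(200/200) ≈ 45.00°
pole (s+2000): 2000 + j200 → |·| = √(2000²+200²) = √4040000 ≈ 2010, ∠ = arctan(200/2000) ≈ 5.71°
∠T = 45.00° − 5.71° = 39.29°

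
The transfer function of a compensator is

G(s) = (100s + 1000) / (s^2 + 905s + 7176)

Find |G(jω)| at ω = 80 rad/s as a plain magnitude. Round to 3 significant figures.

Substitute s = j80:
Numerator: 100(j80) + 1000 = 1000 + j8000
Denominator: (j80)^2 + 905(j80) + 7176 = 776 + j72400
|N| = √(1000² + 8000²) ≈ 8062.3, ∠N ≈ 82.87°
|D| = √(776² + 72400²) ≈ 72404, ∠D ≈ 89.39°
|G| = 8062.3 / 72404 ≈ 0.11135

0.111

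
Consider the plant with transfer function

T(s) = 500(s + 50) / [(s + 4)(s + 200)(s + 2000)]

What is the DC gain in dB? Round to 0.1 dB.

-36.1 dB

T(0) = 500·50 / (4·200·2000) = 0.015625
20 log₁₀(0.015625) ≈ -36.12 dB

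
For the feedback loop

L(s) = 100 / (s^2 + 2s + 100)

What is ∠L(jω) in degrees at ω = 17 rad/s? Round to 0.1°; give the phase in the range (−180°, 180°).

-169.8°

At s = jω = j17:
quadratic: (j17)² + 2·j17 + 100 = -189 + j34 → |·| ≈ 192.03, ∠ ≈ 169.80°
∠L = 0.00° − 169.80° = -169.80°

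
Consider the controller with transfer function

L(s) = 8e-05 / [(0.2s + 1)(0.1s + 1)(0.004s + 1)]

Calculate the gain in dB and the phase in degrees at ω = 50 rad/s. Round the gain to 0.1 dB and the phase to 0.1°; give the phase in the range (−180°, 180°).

-116.3 dB, -174.3°

At ω = 50 rad/s:
pole (1 + j50·0.2) = 1 + j10 → |·| ≈ 10.05, ∠ ≈ 84.29°
pole (1 + j50·0.1) = 1 + j5 → |·| ≈ 5.099, ∠ ≈ 78.69°
pole (1 + j50·0.004) = 1 + j0.2 → |·| ≈ 1.0198, ∠ ≈ 11.31°
|L| = 8e-05 · 1 / (10.05 · 5.099 · 1.0198) ≈ 1.5308e-06
Gain = 20 log₁₀(1.5308e-06) ≈ -116.30 dB
∠L = (0°) − (84.29° + 78.69° + 11.31°) = -174.29°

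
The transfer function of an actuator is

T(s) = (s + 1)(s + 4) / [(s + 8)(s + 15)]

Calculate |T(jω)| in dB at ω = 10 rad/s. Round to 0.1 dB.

At s = jω = j10:
zero (s+1): 1 + j10 → |·| = √(1²+10²) = √101 ≈ 10.05, ∠ = arctan(10/1) ≈ 84.29°
zero (s+4): 4 + j10 → |·| = √(4²+10²) = √116 ≈ 10.77, ∠ = arctan(10/4) ≈ 68.20°
pole (s+8): 8 + j10 → |·| = √(8²+10²) = √164 ≈ 12.806, ∠ = arctan(10/8) ≈ 51.34°
pole (s+15): 15 + j10 → |·| = √(15²+10²) = √325 ≈ 18.028, ∠ = arctan(10/15) ≈ 33.69°
|T| = 1 · 108.24 / 230.87 ≈ 0.46884
Gain = 20 log₁₀(0.46884) ≈ -6.58 dB

-6.6 dB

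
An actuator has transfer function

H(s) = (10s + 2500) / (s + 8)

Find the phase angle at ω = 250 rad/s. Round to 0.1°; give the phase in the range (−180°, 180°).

-43.2°

Substitute s = j250:
Numerator: 10(j250) + 2500 = 2500 + j2500
Denominator: (j250) + 8 = 8 + j250
|N| = √(2500² + 2500²) ≈ 3535.5, ∠N ≈ 45.00°
|D| = √(8² + 250²) ≈ 250.13, ∠D ≈ 88.17°
∠H = 45.00° − 88.17° = -43.17°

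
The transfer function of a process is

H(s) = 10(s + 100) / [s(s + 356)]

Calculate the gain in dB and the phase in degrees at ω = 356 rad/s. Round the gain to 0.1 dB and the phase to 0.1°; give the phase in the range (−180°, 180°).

At s = jω = j356:
zero (s+100): 100 + j356 → |·| = √(100²+356²) = √136736 ≈ 369.78, ∠ = arctan(356/100) ≈ 74.31°
pole (s+356): 356 + j356 → |·| = √(356²+356²) = √253472 ≈ 503.46, ∠ = arctan(356/356) ≈ 45.00°
pole at origin: |s| = 356, ∠ = 90.00° (in denominator)
|H| = 10 · 369.78 / 1.7923e+05 ≈ 0.020632
Gain = 20 log₁₀(0.020632) ≈ -33.71 dB
∠H = 74.31° − 135.00° = -60.69°

-33.7 dB, -60.7°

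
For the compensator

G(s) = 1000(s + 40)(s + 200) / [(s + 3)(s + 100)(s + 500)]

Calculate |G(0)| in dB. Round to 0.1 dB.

G(0) = 1000·40·200 / (3·100·500) ≈ 53.333
20 log₁₀(53.333) ≈ 34.54 dB

34.5 dB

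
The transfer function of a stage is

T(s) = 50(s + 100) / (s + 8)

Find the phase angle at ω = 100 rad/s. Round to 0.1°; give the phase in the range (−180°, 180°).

-40.4°

At s = jω = j100:
zero (s+100): 100 + j100 → |·| = √(100²+100²) = √20000 ≈ 141.42, ∠ = arctan(100/100) ≈ 45.00°
pole (s+8): 8 + j100 → |·| = √(8²+100²) = √10064 ≈ 100.32, ∠ = arctan(100/8) ≈ 85.43°
∠T = 45.00° − 85.43° = -40.43°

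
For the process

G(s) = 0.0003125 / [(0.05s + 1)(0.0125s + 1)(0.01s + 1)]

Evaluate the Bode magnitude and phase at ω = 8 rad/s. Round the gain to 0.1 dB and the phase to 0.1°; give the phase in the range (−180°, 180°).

-70.8 dB, -32.1°

At ω = 8 rad/s:
pole (1 + j8·0.05) = 1 + j0.4 → |·| ≈ 1.077, ∠ ≈ 21.80°
pole (1 + j8·0.0125) = 1 + j0.1 → |·| ≈ 1.005, ∠ ≈ 5.71°
pole (1 + j8·0.01) = 1 + j0.08 → |·| ≈ 1.0032, ∠ ≈ 4.57°
|G| = 0.0003125 · 1 / (1.077 · 1.005 · 1.0032) ≈ 0.00028779
Gain = 20 log₁₀(0.00028779) ≈ -70.82 dB
∠G = (0°) − (21.80° + 5.71° + 4.57°) = -32.08°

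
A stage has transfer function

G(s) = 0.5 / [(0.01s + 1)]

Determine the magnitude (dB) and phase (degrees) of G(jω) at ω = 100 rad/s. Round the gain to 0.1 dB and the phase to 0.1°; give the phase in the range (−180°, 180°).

-9.0 dB, -45.0°

At ω = 100 rad/s:
pole (1 + j100·0.01) = 1 + j1 → |·| ≈ 1.4142, ∠ ≈ 45.00°
|G| = 0.5 · 1 / (1.4142) ≈ 0.35356
Gain = 20 log₁₀(0.35356) ≈ -9.03 dB
∠G = (0°) − (45.00°) = -45.00°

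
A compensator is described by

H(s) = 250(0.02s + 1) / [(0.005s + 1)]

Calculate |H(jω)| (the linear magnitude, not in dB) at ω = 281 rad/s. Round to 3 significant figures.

At ω = 281 rad/s:
zero (1 + j281·0.02) = 1 + j5.62 → |·| ≈ 5.7083, ∠ ≈ 79.91°
pole (1 + j281·0.005) = 1 + j1.405 → |·| ≈ 1.7245, ∠ ≈ 54.56°
|H| = 250 · 5.7083 / (1.7245) ≈ 827.53

828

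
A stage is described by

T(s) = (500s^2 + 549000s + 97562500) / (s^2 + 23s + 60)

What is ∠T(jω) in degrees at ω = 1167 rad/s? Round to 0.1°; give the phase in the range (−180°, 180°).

Substitute s = j1167:
Numerator: 500(j1167)^2 + 549000(j1167) + 97562500 = -583382000 + j640683000
Denominator: (j1167)^2 + 23(j1167) + 60 = -1361829 + j26841
|N| = √(583382000² + 640683000²) ≈ 8.6649e+08, ∠N ≈ 132.32°
|D| = √(1361829² + 26841²) ≈ 1.3621e+06, ∠D ≈ 178.87°
∠T = 132.32° − 178.87° = -46.55°

-46.6°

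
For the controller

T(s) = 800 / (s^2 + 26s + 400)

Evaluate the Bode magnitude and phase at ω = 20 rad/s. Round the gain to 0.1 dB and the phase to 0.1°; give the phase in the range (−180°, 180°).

3.7 dB, -90.0°

At s = jω = j20:
quadratic: (j20)² + 26·j20 + 400 = 0 + j520 → |·| ≈ 520, ∠ ≈ 90.00°
|T| = 800 / 520 ≈ 1.5385
Gain = 20 log₁₀(1.5385) ≈ 3.74 dB
∠T = 0.00° − 90.00° = -90.00°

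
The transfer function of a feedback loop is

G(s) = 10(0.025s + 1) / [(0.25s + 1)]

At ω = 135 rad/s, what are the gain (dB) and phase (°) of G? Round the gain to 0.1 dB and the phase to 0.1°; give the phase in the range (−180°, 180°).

0.4 dB, -14.8°

At ω = 135 rad/s:
zero (1 + j135·0.025) = 1 + j3.375 → |·| ≈ 3.52, ∠ ≈ 73.50°
pole (1 + j135·0.25) = 1 + j33.75 → |·| ≈ 33.765, ∠ ≈ 88.30°
|G| = 10 · 3.52 / (33.765) ≈ 1.0425
Gain = 20 log₁₀(1.0425) ≈ 0.36 dB
∠G = (73.50°) − (88.30°) = -14.80°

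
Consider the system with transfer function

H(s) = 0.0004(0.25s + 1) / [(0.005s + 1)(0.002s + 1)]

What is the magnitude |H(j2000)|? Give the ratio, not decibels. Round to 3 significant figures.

0.00483

At ω = 2000 rad/s:
zero (1 + j2000·0.25) = 1 + j500 → |·| ≈ 500, ∠ ≈ 89.89°
pole (1 + j2000·0.005) = 1 + j10 → |·| ≈ 10.05, ∠ ≈ 84.29°
pole (1 + j2000·0.002) = 1 + j4 → |·| ≈ 4.1231, ∠ ≈ 75.96°
|H| = 0.0004 · 500 / (10.05 · 4.1231) ≈ 0.0048266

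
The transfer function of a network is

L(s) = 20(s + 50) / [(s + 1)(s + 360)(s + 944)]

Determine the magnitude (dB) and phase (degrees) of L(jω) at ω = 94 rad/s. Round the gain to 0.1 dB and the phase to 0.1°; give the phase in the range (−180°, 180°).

-83.9 dB, -47.7°

At s = jω = j94:
zero (s+50): 50 + j94 → |·| = √(50²+94²) = √11336 ≈ 106.47, ∠ = arctan(94/50) ≈ 61.99°
pole (s+1): 1 + j94 → |·| = √(1²+94²) = √8837 ≈ 94.005, ∠ = arctan(94/1) ≈ 89.39°
pole (s+360): 360 + j94 → |·| = √(360²+94²) = √138436 ≈ 372.07, ∠ = arctan(94/360) ≈ 14.63°
pole (s+944): 944 + j94 → |·| = √(944²+94²) = √899972 ≈ 948.67, ∠ = arctan(94/944) ≈ 5.69°
|L| = 20 · 106.47 / 3.3181e+07 ≈ 6.4175e-05
Gain = 20 log₁₀(6.4175e-05) ≈ -83.85 dB
∠L = 61.99° − 109.71° = -47.72°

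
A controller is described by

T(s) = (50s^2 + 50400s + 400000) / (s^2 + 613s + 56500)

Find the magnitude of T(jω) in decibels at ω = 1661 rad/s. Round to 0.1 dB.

34.9 dB

Substitute s = j1661:
Numerator: 50(j1661)^2 + 50400(j1661) + 400000 = -137546050 + j83714400
Denominator: (j1661)^2 + 613(j1661) + 56500 = -2702421 + j1018193
|N| = √(137546050² + 83714400²) ≈ 1.6102e+08, ∠N ≈ 148.67°
|D| = √(2702421² + 1018193²) ≈ 2.8879e+06, ∠D ≈ 159.36°
|T| = 1.6102e+08 / 2.8879e+06 ≈ 55.757
Gain = 20 log₁₀(55.757) ≈ 34.93 dB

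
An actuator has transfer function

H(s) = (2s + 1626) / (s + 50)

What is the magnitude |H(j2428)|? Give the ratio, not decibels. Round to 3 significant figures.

2.11

Substitute s = j2428:
Numerator: 2(j2428) + 1626 = 1626 + j4856
Denominator: (j2428) + 50 = 50 + j2428
|N| = √(1626² + 4856²) ≈ 5121, ∠N ≈ 71.49°
|D| = √(50² + 2428²) ≈ 2428.5, ∠D ≈ 88.82°
|H| = 5121 / 2428.5 ≈ 2.1087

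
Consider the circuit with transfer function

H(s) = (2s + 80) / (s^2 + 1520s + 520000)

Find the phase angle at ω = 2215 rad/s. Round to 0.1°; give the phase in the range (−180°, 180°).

-53.5°

Substitute s = j2215:
Numerator: 2(j2215) + 80 = 80 + j4430
Denominator: (j2215)^2 + 1520(j2215) + 520000 = -4386225 + j3366800
|N| = √(80² + 4430²) ≈ 4430.7, ∠N ≈ 88.97°
|D| = √(4386225² + 3366800²) ≈ 5.5294e+06, ∠D ≈ 142.49°
∠H = 88.97° − 142.49° = -53.52°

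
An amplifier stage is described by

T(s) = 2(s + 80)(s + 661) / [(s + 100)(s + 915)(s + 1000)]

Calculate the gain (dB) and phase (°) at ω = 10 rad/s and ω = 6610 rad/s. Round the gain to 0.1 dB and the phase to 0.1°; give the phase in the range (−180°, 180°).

At s = jω = j10:
zero (s+80): 80 + j10 → |·| = √(80²+10²) = √6500 ≈ 80.623, ∠ = arctan(10/80) ≈ 7.13°
zero (s+661): 661 + j10 → |·| = √(661²+10²) = √437021 ≈ 661.08, ∠ = arctan(10/661) ≈ 0.87°
pole (s+100): 100 + j10 → |·| = √(100²+10²) = √10100 ≈ 100.5, ∠ = arctan(10/100) ≈ 5.71°
pole (s+915): 915 + j10 → |·| = √(915²+10²) = √837325 ≈ 915.05, ∠ = arctan(10/915) ≈ 0.63°
pole (s+1000): 1000 + j10 → |·| = √(1000²+10²) = √1000100 ≈ 1000, ∠ = arctan(10/1000) ≈ 0.57°
|T| = 2 · 53298 / 9.1963e+07 ≈ 0.0011591
Gain = 20 log₁₀(0.0011591) ≈ -58.72 dB
∠T = 8.00° − 6.91° = 1.09°

At s = jω = j6610:
zero (s+80): 80 + j6610 → |·| = √(80²+6610²) = √43698500 ≈ 6610.5, ∠ = arctan(6610/80) ≈ 89.31°
zero (s+661): 661 + j6610 → |·| = √(661²+6610²) = √44129021 ≈ 6643, ∠ = arctan(6610/661) ≈ 84.29°
pole (s+100): 100 + j6610 → |·| = √(100²+6610²) = √43702100 ≈ 6610.8, ∠ = arctan(6610/100) ≈ 89.13°
pole (s+915): 915 + j6610 → |·| = √(915²+6610²) = √44529325 ≈ 6673, ∠ = arctan(6610/915) ≈ 82.12°
pole (s+1000): 1000 + j6610 → |·| = √(1000²+6610²) = √44692100 ≈ 6685.2, ∠ = arctan(6610/1000) ≈ 81.40°
|T| = 2 · 4.3914e+07 / 2.9491e+11 ≈ 0.00029781
Gain = 20 log₁₀(0.00029781) ≈ -70.52 dB
∠T = 173.60° − 252.65° = -79.05°

ω = 10: -58.7 dB, 1.1°; ω = 6610: -70.5 dB, -79.1°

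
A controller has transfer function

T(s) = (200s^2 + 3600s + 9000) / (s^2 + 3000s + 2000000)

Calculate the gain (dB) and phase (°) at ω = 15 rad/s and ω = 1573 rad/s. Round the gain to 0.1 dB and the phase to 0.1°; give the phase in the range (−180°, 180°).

ω = 15: -29.8 dB, 122.4°; ω = 1573: 40.4 dB, 83.6°

Substitute s = j15:
Numerator: 200(j15)^2 + 3600(j15) + 9000 = -36000 + j54000
Denominator: (j15)^2 + 3000(j15) + 2000000 = 1999775 + j45000
|N| = √(36000² + 54000²) ≈ 64900, ∠N ≈ 123.69°
|D| = √(1999775² + 45000²) ≈ 2.0003e+06, ∠D ≈ 1.29°
|T| = 64900 / 2.0003e+06 ≈ 0.032445
Gain = 20 log₁₀(0.032445) ≈ -29.78 dB
∠T = 123.69° − 1.29° = 122.40°

Substitute s = j1573:
Numerator: 200(j1573)^2 + 3600(j1573) + 9000 = -494856800 + j5662800
Denominator: (j1573)^2 + 3000(j1573) + 2000000 = -474329 + j4719000
|N| = √(494856800² + 5662800²) ≈ 4.9489e+08, ∠N ≈ 179.34°
|D| = √(474329² + 4719000²) ≈ 4.7428e+06, ∠D ≈ 95.74°
|T| = 4.9489e+08 / 4.7428e+06 ≈ 104.35
Gain = 20 log₁₀(104.35) ≈ 40.37 dB
∠T = 179.34° − 95.74° = 83.60°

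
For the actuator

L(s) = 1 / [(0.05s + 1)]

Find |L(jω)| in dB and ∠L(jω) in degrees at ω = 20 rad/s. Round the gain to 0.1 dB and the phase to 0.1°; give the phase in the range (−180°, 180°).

At ω = 20 rad/s:
pole (1 + j20·0.05) = 1 + j1 → |·| ≈ 1.4142, ∠ ≈ 45.00°
|L| = 1 · 1 / (1.4142) ≈ 0.70711
Gain = 20 log₁₀(0.70711) ≈ -3.01 dB
∠L = (0°) − (45.00°) = -45.00°

-3.0 dB, -45.0°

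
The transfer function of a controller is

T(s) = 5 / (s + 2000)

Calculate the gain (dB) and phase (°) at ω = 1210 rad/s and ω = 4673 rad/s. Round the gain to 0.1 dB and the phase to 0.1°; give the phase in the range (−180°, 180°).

Substitute s = j1210:
Numerator: 5 = 5 + j0
Denominator: (j1210) + 2000 = 2000 + j1210
|N| = √(5² + 0²) ≈ 5, ∠N ≈ 0.00°
|D| = √(2000² + 1210²) ≈ 2337.5, ∠D ≈ 31.17°
|T| = 5 / 2337.5 ≈ 0.002139
Gain = 20 log₁₀(0.002139) ≈ -53.40 dB
∠T = 0.00° − 31.17° = -31.17°

Substitute s = j4673:
Numerator: 5 = 5 + j0
Denominator: (j4673) + 2000 = 2000 + j4673
|N| = √(5² + 0²) ≈ 5, ∠N ≈ 0.00°
|D| = √(2000² + 4673²) ≈ 5083, ∠D ≈ 66.83°
|T| = 5 / 5083 ≈ 0.00098367
Gain = 20 log₁₀(0.00098367) ≈ -60.14 dB
∠T = 0.00° − 66.83° = -66.83°

ω = 1210: -53.4 dB, -31.2°; ω = 4673: -60.1 dB, -66.8°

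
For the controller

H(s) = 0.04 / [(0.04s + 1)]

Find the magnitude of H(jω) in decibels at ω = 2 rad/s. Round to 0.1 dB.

-28.0 dB

At ω = 2 rad/s:
pole (1 + j2·0.04) = 1 + j0.08 → |·| ≈ 1.0032, ∠ ≈ 4.57°
|H| = 0.04 · 1 / (1.0032) ≈ 0.039872
Gain = 20 log₁₀(0.039872) ≈ -27.99 dB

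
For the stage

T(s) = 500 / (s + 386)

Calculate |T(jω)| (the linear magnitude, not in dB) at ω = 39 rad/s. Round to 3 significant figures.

1.29

At s = jω = j39:
pole (s+386): 386 + j39 → |·| = √(386²+39²) = √150517 ≈ 387.97, ∠ = arctan(39/386) ≈ 5.77°
|T| = 500 / 387.97 ≈ 1.2888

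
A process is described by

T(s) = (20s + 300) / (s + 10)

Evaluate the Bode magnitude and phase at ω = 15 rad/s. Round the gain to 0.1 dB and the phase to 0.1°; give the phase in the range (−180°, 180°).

Substitute s = j15:
Numerator: 20(j15) + 300 = 300 + j300
Denominator: (j15) + 10 = 10 + j15
|N| = √(300² + 300²) ≈ 424.26, ∠N ≈ 45.00°
|D| = √(10² + 15²) ≈ 18.028, ∠D ≈ 56.31°
|T| = 424.26 / 18.028 ≈ 23.533
Gain = 20 log₁₀(23.533) ≈ 27.43 dB
∠T = 45.00° − 56.31° = -11.31°

27.4 dB, -11.3°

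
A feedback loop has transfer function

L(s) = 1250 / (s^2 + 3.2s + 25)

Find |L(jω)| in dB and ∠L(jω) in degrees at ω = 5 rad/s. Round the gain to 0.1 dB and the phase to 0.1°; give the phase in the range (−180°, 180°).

37.9 dB, -90.0°

At s = jω = j5:
quadratic: (j5)² + 3.2·j5 + 25 = 0 + j16 → |·| ≈ 16, ∠ ≈ 90.00°
|L| = 1250 / 16 ≈ 78.125
Gain = 20 log₁₀(78.125) ≈ 37.86 dB
∠L = 0.00° − 90.00° = -90.00°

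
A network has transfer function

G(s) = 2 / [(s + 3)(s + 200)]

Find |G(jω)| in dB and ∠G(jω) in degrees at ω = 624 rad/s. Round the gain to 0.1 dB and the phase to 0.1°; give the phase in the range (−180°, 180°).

-106.2 dB, -162.0°

At s = jω = j624:
pole (s+3): 3 + j624 → |·| = √(3²+624²) = √389385 ≈ 624.01, ∠ = arctan(624/3) ≈ 89.72°
pole (s+200): 200 + j624 → |·| = √(200²+624²) = √429376 ≈ 655.27, ∠ = arctan(624/200) ≈ 72.23°
|G| = 2 / 4.089e+05 ≈ 4.8912e-06
Gain = 20 log₁₀(4.8912e-06) ≈ -106.21 dB
∠G = 0.00° − 161.95° = -161.95°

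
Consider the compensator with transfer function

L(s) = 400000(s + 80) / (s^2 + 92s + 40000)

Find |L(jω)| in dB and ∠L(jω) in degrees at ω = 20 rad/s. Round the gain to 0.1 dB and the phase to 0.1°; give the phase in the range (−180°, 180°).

At s = jω = j20:
zero (s+80): 80 + j20 → |·| = √(80²+20²) = √6800 ≈ 82.462, ∠ = arctan(20/80) ≈ 14.04°
quadratic: (j20)² + 92·j20 + 40000 = 39600 + j1840 → |·| ≈ 39643, ∠ ≈ 2.66°
|L| = 400000 · 82.462 / 39643 ≈ 832.05
Gain = 20 log₁₀(832.05) ≈ 58.40 dB
∠L = 14.04° − 2.66° = 11.38°

58.4 dB, 11.4°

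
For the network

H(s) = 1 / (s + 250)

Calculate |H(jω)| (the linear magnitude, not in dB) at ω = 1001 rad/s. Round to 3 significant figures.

Substitute s = j1001:
Numerator: 1 = 1 + j0
Denominator: (j1001) + 250 = 250 + j1001
|N| = √(1² + 0²) ≈ 1, ∠N ≈ 0.00°
|D| = √(250² + 1001²) ≈ 1031.7, ∠D ≈ 75.98°
|H| = 1 / 1031.7 ≈ 0.00096927

0.000969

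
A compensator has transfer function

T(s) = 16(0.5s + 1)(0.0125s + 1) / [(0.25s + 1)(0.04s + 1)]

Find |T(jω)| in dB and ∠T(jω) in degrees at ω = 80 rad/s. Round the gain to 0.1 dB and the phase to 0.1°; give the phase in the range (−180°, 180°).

22.6 dB, -26.2°

At ω = 80 rad/s:
zero (1 + j80·0.5) = 1 + j40 → |·| ≈ 40.012, ∠ ≈ 88.57°
zero (1 + j80·0.0125) = 1 + j1 → |·| ≈ 1.4142, ∠ ≈ 45.00°
pole (1 + j80·0.25) = 1 + j20 → |·| ≈ 20.025, ∠ ≈ 87.14°
pole (1 + j80·0.04) = 1 + j3.2 → |·| ≈ 3.3526, ∠ ≈ 72.65°
|T| = 16 · 40.012 · 1.4142 / (20.025 · 3.3526) ≈ 13.485
Gain = 20 log₁₀(13.485) ≈ 22.60 dB
∠T = (88.57° + 45.00°) − (87.14° + 72.65°) = -26.22°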